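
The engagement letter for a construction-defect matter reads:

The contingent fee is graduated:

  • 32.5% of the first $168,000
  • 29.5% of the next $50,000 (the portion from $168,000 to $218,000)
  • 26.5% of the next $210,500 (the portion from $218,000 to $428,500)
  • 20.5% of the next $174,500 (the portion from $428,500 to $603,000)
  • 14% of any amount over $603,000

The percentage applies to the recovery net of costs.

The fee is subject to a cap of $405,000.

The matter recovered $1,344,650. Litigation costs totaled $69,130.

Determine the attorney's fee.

Fee base (net of costs): $1,344,650 − $69,130 = $1,275,520
First $168,000 at 32.5% = $54,600.00
Next $50,000 at 29.5% = $14,750.00
Next $210,500 at 26.5% = $55,782.50
Next $174,500 at 20.5% = $35,772.50
Remaining $672,520 at 14% = $94,152.80
Fee: $54,600.00 + $14,750.00 + $55,782.50 + $35,772.50 + $94,152.80 = $255,057.80
$255,057.80 is under the $405,000 cap.

$255,057.80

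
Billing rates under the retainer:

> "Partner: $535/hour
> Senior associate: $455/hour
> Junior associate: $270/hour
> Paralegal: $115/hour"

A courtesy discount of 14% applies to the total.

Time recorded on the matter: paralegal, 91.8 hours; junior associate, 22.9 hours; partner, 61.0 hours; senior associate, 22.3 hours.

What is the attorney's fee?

$51,188.49

Partner: 61.0 × $535 = $32,635.00
Senior associate: 22.3 × $455 = $10,146.50
Junior associate: 22.9 × $270 = $6,183.00
Paralegal: 91.8 × $115 = $10,557.00
Subtotal: $59,521.50
Less 14% discount: −$8,333.01
Total: $59,521.50 − $8,333.01 = $51,188.49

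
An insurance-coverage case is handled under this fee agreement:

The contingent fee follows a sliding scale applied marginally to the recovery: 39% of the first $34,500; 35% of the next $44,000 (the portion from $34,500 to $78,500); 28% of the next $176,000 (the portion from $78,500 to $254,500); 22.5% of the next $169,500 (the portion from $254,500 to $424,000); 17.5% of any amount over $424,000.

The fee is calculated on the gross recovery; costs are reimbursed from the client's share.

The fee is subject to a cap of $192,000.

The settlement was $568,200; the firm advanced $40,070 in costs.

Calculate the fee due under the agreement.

Fee base is the gross recovery, $568,200; costs are reimbursed separately.
First $34,500 at 39% = $13,455.00
Next $44,000 at 35% = $15,400.00
Next $176,000 at 28% = $49,280.00
Next $169,500 at 22.5% = $38,137.50
Remaining $144,200 at 17.5% = $25,235.00
Fee: $13,455.00 + $15,400.00 + $49,280.00 + $38,137.50 + $25,235.00 = $141,507.50
$141,507.50 is under the $192,000 cap.

$141,507.50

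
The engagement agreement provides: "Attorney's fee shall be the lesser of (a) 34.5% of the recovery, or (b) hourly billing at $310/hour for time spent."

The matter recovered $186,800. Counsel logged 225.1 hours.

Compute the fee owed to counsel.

$64,446.00

(a) 34.5% of $186,800 = $64,446.00
(b) 225.1 × $310 = $69,781.00
The lesser is (a): $64,446.00.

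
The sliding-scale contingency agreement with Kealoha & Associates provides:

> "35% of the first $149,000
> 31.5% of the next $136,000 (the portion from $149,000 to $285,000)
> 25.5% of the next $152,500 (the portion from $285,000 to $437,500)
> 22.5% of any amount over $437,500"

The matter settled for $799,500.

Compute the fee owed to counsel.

$215,327.50

First $149,000 at 35% = $52,150.00
Next $136,000 at 31.5% = $42,840.00
Next $152,500 at 25.5% = $38,887.50
Remaining $362,000 at 22.5% = $81,450.00
Fee: $52,150.00 + $42,840.00 + $38,887.50 + $81,450.00 = $215,327.50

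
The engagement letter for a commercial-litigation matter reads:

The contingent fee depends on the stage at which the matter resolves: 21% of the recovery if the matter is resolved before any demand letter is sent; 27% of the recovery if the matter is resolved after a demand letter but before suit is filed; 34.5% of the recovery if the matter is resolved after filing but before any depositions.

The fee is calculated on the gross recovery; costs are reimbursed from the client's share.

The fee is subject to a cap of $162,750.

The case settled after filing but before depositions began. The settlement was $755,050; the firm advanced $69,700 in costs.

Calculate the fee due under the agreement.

Fee base is the gross recovery, $755,050; costs are reimbursed separately.
The matter settled after filing but before depositions began, so the 34.5% rate applies.
$755,050 × 34.5% = $260,492.25
$260,492.25 exceeds the $162,750 cap, so the fee is capped at $162,750.00.

$162,750.00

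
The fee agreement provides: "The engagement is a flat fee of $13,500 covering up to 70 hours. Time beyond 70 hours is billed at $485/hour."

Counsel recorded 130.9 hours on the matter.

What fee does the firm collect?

Flat fee: $13,500.00
Excess hours: 130.9 − 70 = 60.9
Overrun: 60.9 × $485 = $29,536.50
Total: $13,500.00 + $29,536.50 = $43,036.50

$43,036.50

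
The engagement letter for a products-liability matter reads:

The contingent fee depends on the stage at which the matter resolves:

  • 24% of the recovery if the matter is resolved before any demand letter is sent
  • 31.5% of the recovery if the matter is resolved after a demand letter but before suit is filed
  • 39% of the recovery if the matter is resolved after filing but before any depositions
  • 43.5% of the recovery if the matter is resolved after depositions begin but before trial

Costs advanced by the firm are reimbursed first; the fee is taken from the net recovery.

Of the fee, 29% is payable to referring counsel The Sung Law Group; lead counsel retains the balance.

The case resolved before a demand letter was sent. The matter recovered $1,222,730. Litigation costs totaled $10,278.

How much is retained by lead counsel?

Fee base (net of costs): $1,222,730 − $10,278 = $1,212,452
The matter resolved before a demand letter was sent, so the 24% rate applies.
$1,212,452 × 24% = $290,988.48
Referral share: 29% of $290,988.48 = $84,386.66; lead counsel retains $290,988.48 − $84,386.66 = $206,601.82.

$206,601.82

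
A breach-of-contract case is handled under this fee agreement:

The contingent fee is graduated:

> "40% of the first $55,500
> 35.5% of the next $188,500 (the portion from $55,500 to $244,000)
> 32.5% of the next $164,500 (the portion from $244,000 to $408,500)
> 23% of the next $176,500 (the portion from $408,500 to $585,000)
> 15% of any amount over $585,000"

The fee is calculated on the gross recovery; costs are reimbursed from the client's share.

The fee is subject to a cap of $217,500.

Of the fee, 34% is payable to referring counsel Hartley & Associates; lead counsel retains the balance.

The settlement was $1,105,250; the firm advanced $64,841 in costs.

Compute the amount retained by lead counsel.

$143,550.00

Fee base is the gross recovery, $1,105,250; costs are reimbursed separately.
First $55,500 at 40% = $22,200.00
Next $188,500 at 35.5% = $66,917.50
Next $164,500 at 32.5% = $53,462.50
Next $176,500 at 23% = $40,595.00
Remaining $520,250 at 15% = $78,037.50
Fee: $22,200.00 + $66,917.50 + $53,462.50 + $40,595.00 + $78,037.50 = $261,212.50
$261,212.50 exceeds the $217,500 cap, so the fee is capped at $217,500.00.
Referral share: 34% of $217,500.00 = $73,950.00; lead counsel retains $217,500.00 − $73,950.00 = $143,550.00.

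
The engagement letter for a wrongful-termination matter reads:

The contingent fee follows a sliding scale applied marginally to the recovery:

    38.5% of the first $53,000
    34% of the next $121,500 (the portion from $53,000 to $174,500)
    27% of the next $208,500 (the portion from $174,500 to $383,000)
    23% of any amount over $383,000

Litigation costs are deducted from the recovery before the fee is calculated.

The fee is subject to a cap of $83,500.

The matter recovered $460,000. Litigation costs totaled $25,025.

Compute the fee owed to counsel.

$83,500.00

Fee base (net of costs): $460,000 − $25,025 = $434,975
First $53,000 at 38.5% = $20,405.00
Next $121,500 at 34% = $41,310.00
Next $208,500 at 27% = $56,295.00
Remaining $51,975 at 23% = $11,954.25
Fee: $20,405.00 + $41,310.00 + $56,295.00 + $11,954.25 = $129,964.25
$129,964.25 exceeds the $83,500 cap, so the fee is capped at $83,500.00.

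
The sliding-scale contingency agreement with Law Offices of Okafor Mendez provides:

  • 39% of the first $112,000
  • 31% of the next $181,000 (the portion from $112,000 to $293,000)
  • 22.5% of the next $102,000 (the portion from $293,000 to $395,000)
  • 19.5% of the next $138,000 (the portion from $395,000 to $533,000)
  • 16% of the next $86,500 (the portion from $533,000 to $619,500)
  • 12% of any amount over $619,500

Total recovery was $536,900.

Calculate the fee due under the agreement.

$150,274.00

First $112,000 at 39% = $43,680.00
Next $181,000 at 31% = $56,110.00
Next $102,000 at 22.5% = $22,950.00
Next $138,000 at 19.5% = $26,910.00
Remaining $3,900 at 16% = $624.00
Fee: $43,680.00 + $56,110.00 + $22,950.00 + $26,910.00 + $624.00 = $150,274.00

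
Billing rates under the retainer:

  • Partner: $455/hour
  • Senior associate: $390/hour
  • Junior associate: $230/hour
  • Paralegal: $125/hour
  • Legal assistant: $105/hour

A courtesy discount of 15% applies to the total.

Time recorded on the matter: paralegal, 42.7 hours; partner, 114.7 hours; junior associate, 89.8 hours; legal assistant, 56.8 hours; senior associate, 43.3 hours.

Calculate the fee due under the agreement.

Partner: 114.7 × $455 = $52,188.50
Senior associate: 43.3 × $390 = $16,887.00
Junior associate: 89.8 × $230 = $20,654.00
Paralegal: 42.7 × $125 = $5,337.50
Legal assistant: 56.8 × $105 = $5,964.00
Subtotal: $101,031.00
Less 15% discount: −$15,154.65
Total: $101,031.00 − $15,154.65 = $85,876.35

$85,876.35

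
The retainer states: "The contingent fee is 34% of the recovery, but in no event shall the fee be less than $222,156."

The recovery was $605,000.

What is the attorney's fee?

34% of $605,000 = $205,700.00
That is below the $222,156 minimum, so the minimum applies.

$222,156.00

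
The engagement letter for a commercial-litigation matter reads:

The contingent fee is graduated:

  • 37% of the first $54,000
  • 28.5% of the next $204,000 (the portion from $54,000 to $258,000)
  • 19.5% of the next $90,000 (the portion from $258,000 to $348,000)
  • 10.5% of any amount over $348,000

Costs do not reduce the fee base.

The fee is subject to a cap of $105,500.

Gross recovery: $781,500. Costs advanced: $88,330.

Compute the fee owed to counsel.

Fee base is the gross recovery, $781,500; costs are reimbursed separately.
First $54,000 at 37% = $19,980.00
Next $204,000 at 28.5% = $58,140.00
Next $90,000 at 19.5% = $17,550.00
Remaining $433,500 at 10.5% = $45,517.50
Fee: $19,980.00 + $58,140.00 + $17,550.00 + $45,517.50 = $141,187.50
$141,187.50 exceeds the $105,500 cap, so the fee is capped at $105,500.00.

$105,500.00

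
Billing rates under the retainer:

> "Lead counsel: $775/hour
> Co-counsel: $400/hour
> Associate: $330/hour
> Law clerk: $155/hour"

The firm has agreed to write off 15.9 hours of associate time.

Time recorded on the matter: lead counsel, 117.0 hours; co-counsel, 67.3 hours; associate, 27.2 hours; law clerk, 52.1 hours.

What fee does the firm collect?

$129,399.50

Lead counsel: 117.0 × $775 = $90,675.00
Co-counsel: 67.3 × $400 = $26,920.00
Associate: 27.2 × $330 = $8,976.00
Law clerk: 52.1 × $155 = $8,075.50
Subtotal: $134,646.50
Write-off: 15.9 × $330 = $5,247.00
Total: $134,646.50 − $5,247.00 = $129,399.50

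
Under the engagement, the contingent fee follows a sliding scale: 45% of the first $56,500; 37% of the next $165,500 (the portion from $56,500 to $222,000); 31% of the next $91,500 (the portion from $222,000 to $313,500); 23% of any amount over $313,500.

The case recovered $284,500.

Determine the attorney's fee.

First $56,500 at 45% = $25,425.00
Next $165,500 at 37% = $61,235.00
Remaining $62,500 at 31% = $19,375.00
Fee: $25,425.00 + $61,235.00 + $19,375.00 = $106,035.00

$106,035.00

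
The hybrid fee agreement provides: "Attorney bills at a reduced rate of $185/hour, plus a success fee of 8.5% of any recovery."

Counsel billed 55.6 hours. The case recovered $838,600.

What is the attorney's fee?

$81,567.00

Hourly: 55.6 × $185 = $10,286.00
Success fee: 8.5% of $838,600 = $71,281.00
Total: $10,286.00 + $71,281.00 = $81,567.00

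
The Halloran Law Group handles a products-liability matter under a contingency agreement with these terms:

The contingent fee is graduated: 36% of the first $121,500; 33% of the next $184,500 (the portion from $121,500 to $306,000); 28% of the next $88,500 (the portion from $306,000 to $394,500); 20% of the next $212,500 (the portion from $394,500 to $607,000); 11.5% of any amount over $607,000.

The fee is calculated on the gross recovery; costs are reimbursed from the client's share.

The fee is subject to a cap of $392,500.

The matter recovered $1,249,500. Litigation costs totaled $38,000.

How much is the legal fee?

$245,792.50

Fee base is the gross recovery, $1,249,500; costs are reimbursed separately.
First $121,500 at 36% = $43,740.00
Next $184,500 at 33% = $60,885.00
Next $88,500 at 28% = $24,780.00
Next $212,500 at 20% = $42,500.00
Remaining $642,500 at 11.5% = $73,887.50
Fee: $43,740.00 + $60,885.00 + $24,780.00 + $42,500.00 + $73,887.50 = $245,792.50
$245,792.50 is under the $392,500 cap.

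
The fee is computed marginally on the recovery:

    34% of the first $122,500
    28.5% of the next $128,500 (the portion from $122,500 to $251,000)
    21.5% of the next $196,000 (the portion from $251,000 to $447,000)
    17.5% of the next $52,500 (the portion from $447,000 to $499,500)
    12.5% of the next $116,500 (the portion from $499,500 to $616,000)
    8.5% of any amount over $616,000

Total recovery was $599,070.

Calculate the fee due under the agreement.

$142,046.25

First $122,500 at 34% = $41,650.00
Next $128,500 at 28.5% = $36,622.50
Next $196,000 at 21.5% = $42,140.00
Next $52,500 at 17.5% = $9,187.50
Remaining $99,570 at 12.5% = $12,446.25
Fee: $41,650.00 + $36,622.50 + $42,140.00 + $9,187.50 + $12,446.25 = $142,046.25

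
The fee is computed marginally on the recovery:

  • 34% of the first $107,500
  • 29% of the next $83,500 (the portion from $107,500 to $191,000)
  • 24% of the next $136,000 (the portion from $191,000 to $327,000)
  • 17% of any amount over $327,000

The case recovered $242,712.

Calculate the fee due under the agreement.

First $107,500 at 34% = $36,550.00
Next $83,500 at 29% = $24,215.00
Remaining $51,712 at 24% = $12,410.88
Fee: $36,550.00 + $24,215.00 + $12,410.88 = $73,175.88

$73,175.88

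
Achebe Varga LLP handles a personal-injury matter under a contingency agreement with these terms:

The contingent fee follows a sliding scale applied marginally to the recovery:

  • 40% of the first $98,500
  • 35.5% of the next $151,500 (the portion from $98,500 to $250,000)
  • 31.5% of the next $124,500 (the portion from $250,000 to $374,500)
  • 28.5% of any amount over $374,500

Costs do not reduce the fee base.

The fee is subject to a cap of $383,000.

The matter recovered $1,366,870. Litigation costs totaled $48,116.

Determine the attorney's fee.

$383,000.00

Fee base is the gross recovery, $1,366,870; costs are reimbursed separately.
First $98,500 at 40% = $39,400.00
Next $151,500 at 35.5% = $53,782.50
Next $124,500 at 31.5% = $39,217.50
Remaining $992,370 at 28.5% = $282,825.45
Fee: $39,400.00 + $53,782.50 + $39,217.50 + $282,825.45 = $415,225.45
$415,225.45 exceeds the $383,000 cap, so the fee is capped at $383,000.00.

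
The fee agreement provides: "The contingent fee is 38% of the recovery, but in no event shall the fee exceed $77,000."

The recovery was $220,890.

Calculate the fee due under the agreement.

$77,000.00

38% of $220,890 = $83,938.20
That exceeds the $77,000 cap, so the fee is capped at $77,000.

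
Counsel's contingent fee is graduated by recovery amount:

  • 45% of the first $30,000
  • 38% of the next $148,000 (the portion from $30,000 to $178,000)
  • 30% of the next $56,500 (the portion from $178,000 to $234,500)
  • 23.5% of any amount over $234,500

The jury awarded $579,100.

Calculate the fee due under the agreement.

First $30,000 at 45% = $13,500.00
Next $148,000 at 38% = $56,240.00
Next $56,500 at 30% = $16,950.00
Remaining $344,600 at 23.5% = $80,981.00
Fee: $13,500.00 + $56,240.00 + $16,950.00 + $80,981.00 = $167,671.00

$167,671.00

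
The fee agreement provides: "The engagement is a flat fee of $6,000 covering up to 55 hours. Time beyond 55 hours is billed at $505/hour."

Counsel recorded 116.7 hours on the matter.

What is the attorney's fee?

Flat fee: $6,000.00
Excess hours: 116.7 − 55 = 61.7
Overrun: 61.7 × $505 = $31,158.50
Total: $6,000.00 + $31,158.50 = $37,158.50

$37,158.50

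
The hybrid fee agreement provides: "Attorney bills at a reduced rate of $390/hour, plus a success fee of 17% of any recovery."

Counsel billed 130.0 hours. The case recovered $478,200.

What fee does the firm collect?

Hourly: 130.0 × $390 = $50,700.00
Success fee: 17% of $478,200 = $81,294.00
Total: $50,700.00 + $81,294.00 = $131,994.00

$131,994.00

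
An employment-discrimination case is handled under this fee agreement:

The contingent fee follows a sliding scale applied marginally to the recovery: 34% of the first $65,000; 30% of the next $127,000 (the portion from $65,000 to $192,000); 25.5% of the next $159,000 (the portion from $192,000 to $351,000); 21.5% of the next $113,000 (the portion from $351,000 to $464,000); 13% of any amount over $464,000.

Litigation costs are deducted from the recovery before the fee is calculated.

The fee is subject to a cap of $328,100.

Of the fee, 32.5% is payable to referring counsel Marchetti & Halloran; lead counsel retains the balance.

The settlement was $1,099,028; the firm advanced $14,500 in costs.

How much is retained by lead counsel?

$138,853.33

Fee base (net of costs): $1,099,028 − $14,500 = $1,084,528
First $65,000 at 34% = $22,100.00
Next $127,000 at 30% = $38,100.00
Next $159,000 at 25.5% = $40,545.00
Next $113,000 at 21.5% = $24,295.00
Remaining $620,528 at 13% = $80,668.64
Fee: $22,100.00 + $38,100.00 + $40,545.00 + $24,295.00 + $80,668.64 = $205,708.64
$205,708.64 is under the $328,100 cap.
Referral share: 32.5% of $205,708.64 = $66,855.31; lead counsel retains $205,708.64 − $66,855.31 = $138,853.33.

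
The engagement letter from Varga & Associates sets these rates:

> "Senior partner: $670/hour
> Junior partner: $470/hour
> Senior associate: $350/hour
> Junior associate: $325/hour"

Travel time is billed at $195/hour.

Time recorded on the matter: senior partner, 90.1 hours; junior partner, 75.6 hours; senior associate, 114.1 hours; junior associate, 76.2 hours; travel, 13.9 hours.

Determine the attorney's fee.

$163,309.50

Senior partner: 90.1 × $670 = $60,367.00
Junior partner: 75.6 × $470 = $35,532.00
Senior associate: 114.1 × $350 = $39,935.00
Junior associate: 76.2 × $325 = $24,765.00
Subtotal: $60,367.00 + $35,532.00 + $39,935.00 + $24,765.00 = $160,599.00
Travel: 13.9 × $195 = $2,710.50
Total: $160,599.00 + $2,710.50 = $163,309.50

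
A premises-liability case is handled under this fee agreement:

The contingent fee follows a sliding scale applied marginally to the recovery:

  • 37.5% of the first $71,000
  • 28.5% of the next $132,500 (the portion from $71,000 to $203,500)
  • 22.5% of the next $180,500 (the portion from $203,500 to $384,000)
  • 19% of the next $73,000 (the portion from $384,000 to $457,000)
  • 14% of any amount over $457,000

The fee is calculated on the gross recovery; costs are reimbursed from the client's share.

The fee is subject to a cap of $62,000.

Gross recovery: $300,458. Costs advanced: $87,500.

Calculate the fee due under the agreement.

Fee base is the gross recovery, $300,458; costs are reimbursed separately.
First $71,000 at 37.5% = $26,625.00
Next $132,500 at 28.5% = $37,762.50
Remaining $96,958 at 22.5% = $21,815.55
Fee: $26,625.00 + $37,762.50 + $21,815.55 = $86,203.05
$86,203.05 exceeds the $62,000 cap, so the fee is capped at $62,000.00.

$62,000.00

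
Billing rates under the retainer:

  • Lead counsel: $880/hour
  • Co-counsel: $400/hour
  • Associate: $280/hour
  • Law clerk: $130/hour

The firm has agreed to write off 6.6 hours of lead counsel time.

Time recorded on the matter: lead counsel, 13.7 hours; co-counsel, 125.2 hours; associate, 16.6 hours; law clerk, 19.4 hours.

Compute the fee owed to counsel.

$63,498.00

Lead counsel: 13.7 × $880 = $12,056.00
Co-counsel: 125.2 × $400 = $50,080.00
Associate: 16.6 × $280 = $4,648.00
Law clerk: 19.4 × $130 = $2,522.00
Subtotal: $69,306.00
Write-off: 6.6 × $880 = $5,808.00
Total: $69,306.00 − $5,808.00 = $63,498.00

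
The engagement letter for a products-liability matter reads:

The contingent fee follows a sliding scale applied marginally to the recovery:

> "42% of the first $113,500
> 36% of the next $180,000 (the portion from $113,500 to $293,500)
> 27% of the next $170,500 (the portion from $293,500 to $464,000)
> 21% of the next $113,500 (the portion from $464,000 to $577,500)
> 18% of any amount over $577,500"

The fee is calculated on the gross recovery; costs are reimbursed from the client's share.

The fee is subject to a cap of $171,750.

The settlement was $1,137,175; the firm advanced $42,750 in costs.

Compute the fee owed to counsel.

$171,750.00

Fee base is the gross recovery, $1,137,175; costs are reimbursed separately.
First $113,500 at 42% = $47,670.00
Next $180,000 at 36% = $64,800.00
Next $170,500 at 27% = $46,035.00
Next $113,500 at 21% = $23,835.00
Remaining $559,675 at 18% = $100,741.50
Fee: $47,670.00 + $64,800.00 + $46,035.00 + $23,835.00 + $100,741.50 = $283,081.50
$283,081.50 exceeds the $171,750 cap, so the fee is capped at $171,750.00.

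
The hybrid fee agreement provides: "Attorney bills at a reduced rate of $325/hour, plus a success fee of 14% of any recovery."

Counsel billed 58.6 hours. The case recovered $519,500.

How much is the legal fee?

$91,775.00

Hourly: 58.6 × $325 = $19,045.00
Success fee: 14% of $519,500 = $72,730.00
Total: $19,045.00 + $72,730.00 = $91,775.00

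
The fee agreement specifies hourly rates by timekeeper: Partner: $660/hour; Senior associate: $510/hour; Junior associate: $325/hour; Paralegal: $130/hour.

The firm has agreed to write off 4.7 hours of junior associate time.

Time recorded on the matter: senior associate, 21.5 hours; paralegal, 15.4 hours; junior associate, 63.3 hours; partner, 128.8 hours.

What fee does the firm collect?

Partner: 128.8 × $660 = $85,008.00
Senior associate: 21.5 × $510 = $10,965.00
Junior associate: 63.3 × $325 = $20,572.50
Paralegal: 15.4 × $130 = $2,002.00
Subtotal: $118,547.50
Write-off: 4.7 × $325 = $1,527.50
Total: $118,547.50 − $1,527.50 = $117,020.00

$117,020.00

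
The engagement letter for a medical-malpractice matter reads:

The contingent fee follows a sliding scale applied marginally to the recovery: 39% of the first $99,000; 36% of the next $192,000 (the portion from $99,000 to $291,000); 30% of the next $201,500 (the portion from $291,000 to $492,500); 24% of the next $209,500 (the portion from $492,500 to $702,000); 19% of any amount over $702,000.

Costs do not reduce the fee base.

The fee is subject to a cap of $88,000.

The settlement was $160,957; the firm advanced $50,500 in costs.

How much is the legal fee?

$60,914.52

Fee base is the gross recovery, $160,957; costs are reimbursed separately.
First $99,000 at 39% = $38,610.00
Remaining $61,957 at 36% = $22,304.52
Fee: $38,610.00 + $22,304.52 = $60,914.52
$60,914.52 is under the $88,000 cap.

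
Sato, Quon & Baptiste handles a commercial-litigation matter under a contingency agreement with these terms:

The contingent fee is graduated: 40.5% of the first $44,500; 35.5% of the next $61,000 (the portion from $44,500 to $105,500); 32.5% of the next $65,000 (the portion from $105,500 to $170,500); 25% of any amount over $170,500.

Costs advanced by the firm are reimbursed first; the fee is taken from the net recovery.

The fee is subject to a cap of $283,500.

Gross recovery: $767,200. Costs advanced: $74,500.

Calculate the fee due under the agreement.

$191,352.50

Fee base (net of costs): $767,200 − $74,500 = $692,700
First $44,500 at 40.5% = $18,022.50
Next $61,000 at 35.5% = $21,655.00
Next $65,000 at 32.5% = $21,125.00
Remaining $522,200 at 25% = $130,550.00
Fee: $18,022.50 + $21,655.00 + $21,125.00 + $130,550.00 = $191,352.50
$191,352.50 is under the $283,500 cap.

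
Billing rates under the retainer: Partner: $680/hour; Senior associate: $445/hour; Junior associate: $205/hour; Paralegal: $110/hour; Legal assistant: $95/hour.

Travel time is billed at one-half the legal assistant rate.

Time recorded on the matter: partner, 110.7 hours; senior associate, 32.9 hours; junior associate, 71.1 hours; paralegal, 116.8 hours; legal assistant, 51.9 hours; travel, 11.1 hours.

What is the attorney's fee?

Partner: 110.7 × $680 = $75,276.00
Senior associate: 32.9 × $445 = $14,640.50
Junior associate: 71.1 × $205 = $14,575.50
Paralegal: 116.8 × $110 = $12,848.00
Legal assistant: 51.9 × $95 = $4,930.50
Subtotal: $75,276.00 + $14,640.50 + $14,575.50 + $12,848.00 + $4,930.50 = $122,270.50
Travel: 11.1 × ($95 ÷ 2) = 11.1 × $47.50 = $527.25
Total: $122,270.50 + $527.25 = $122,797.75

$122,797.75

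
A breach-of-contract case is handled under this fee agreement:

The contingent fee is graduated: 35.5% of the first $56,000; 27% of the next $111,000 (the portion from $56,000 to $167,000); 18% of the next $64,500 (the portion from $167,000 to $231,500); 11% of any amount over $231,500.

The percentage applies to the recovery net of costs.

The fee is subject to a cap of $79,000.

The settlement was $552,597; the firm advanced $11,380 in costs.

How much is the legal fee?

Fee base (net of costs): $552,597 − $11,380 = $541,217
First $56,000 at 35.5% = $19,880.00
Next $111,000 at 27% = $29,970.00
Next $64,500 at 18% = $11,610.00
Remaining $309,717 at 11% = $34,068.87
Fee: $19,880.00 + $29,970.00 + $11,610.00 + $34,068.87 = $95,528.87
$95,528.87 exceeds the $79,000 cap, so the fee is capped at $79,000.00.

$79,000.00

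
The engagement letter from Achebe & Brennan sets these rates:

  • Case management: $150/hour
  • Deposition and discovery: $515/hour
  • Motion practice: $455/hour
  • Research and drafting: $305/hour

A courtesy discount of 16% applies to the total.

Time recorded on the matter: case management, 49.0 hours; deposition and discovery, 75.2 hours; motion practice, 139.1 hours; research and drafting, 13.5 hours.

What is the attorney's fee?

$95,328.24

Case management: 49.0 × $150 = $7,350.00
Deposition and discovery: 75.2 × $515 = $38,728.00
Motion practice: 139.1 × $455 = $63,290.50
Research and drafting: 13.5 × $305 = $4,117.50
Subtotal: $113,486.00
Less 16% discount: −$18,157.76
Total: $113,486.00 − $18,157.76 = $95,328.24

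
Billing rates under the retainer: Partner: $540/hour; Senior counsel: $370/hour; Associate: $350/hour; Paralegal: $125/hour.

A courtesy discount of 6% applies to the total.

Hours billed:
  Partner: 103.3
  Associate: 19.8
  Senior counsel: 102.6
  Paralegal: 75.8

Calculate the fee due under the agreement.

Partner: 103.3 × $540 = $55,782.00
Senior counsel: 102.6 × $370 = $37,962.00
Associate: 19.8 × $350 = $6,930.00
Paralegal: 75.8 × $125 = $9,475.00
Subtotal: $110,149.00
Less 6% discount: −$6,608.94
Total: $110,149.00 − $6,608.94 = $103,540.06

$103,540.06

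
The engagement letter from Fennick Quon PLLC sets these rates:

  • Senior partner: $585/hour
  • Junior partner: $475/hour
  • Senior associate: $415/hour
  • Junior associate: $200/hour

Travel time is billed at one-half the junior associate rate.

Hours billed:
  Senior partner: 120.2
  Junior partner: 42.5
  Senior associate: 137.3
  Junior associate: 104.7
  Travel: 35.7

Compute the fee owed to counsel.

Senior partner: 120.2 × $585 = $70,317.00
Junior partner: 42.5 × $475 = $20,187.50
Senior associate: 137.3 × $415 = $56,979.50
Junior associate: 104.7 × $200 = $20,940.00
Subtotal: $70,317.00 + $20,187.50 + $56,979.50 + $20,940.00 = $168,424.00
Travel: 35.7 × ($200 ÷ 2) = 35.7 × $100.00 = $3,570.00
Total: $168,424.00 + $3,570.00 = $171,994.00

$171,994.00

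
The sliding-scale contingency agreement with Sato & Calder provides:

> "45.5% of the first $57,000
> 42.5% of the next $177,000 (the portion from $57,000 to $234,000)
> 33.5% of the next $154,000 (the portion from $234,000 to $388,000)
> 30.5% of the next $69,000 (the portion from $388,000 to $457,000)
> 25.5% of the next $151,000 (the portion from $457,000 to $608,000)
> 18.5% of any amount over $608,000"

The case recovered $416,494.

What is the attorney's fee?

$161,440.67

First $57,000 at 45.5% = $25,935.00
Next $177,000 at 42.5% = $75,225.00
Next $154,000 at 33.5% = $51,590.00
Remaining $28,494 at 30.5% = $8,690.67
Fee: $25,935.00 + $75,225.00 + $51,590.00 + $8,690.67 = $161,440.67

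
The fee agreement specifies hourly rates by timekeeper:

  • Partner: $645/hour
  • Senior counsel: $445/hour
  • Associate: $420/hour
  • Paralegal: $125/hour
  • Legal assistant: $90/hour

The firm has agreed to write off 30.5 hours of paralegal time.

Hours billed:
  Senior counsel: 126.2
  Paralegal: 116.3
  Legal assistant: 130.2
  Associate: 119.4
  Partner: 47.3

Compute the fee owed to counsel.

$159,258.50

Partner: 47.3 × $645 = $30,508.50
Senior counsel: 126.2 × $445 = $56,159.00
Associate: 119.4 × $420 = $50,148.00
Paralegal: 116.3 × $125 = $14,537.50
Legal assistant: 130.2 × $90 = $11,718.00
Subtotal: $163,071.00
Write-off: 30.5 × $125 = $3,812.50
Total: $163,071.00 − $3,812.50 = $159,258.50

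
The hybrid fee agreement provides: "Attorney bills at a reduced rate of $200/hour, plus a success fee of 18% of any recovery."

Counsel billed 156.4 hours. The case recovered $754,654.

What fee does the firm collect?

Hourly: 156.4 × $200 = $31,280.00
Success fee: 18% of $754,654 = $135,837.72
Total: $31,280.00 + $135,837.72 = $167,117.72

$167,117.72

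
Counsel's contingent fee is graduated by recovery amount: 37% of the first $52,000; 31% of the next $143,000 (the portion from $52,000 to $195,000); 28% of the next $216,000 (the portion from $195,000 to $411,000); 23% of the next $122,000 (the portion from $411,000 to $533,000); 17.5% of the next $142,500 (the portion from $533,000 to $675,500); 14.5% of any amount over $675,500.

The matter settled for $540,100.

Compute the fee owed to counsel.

$153,352.50

First $52,000 at 37% = $19,240.00
Next $143,000 at 31% = $44,330.00
Next $216,000 at 28% = $60,480.00
Next $122,000 at 23% = $28,060.00
Remaining $7,100 at 17.5% = $1,242.50
Fee: $19,240.00 + $44,330.00 + $60,480.00 + $28,060.00 + $1,242.50 = $153,352.50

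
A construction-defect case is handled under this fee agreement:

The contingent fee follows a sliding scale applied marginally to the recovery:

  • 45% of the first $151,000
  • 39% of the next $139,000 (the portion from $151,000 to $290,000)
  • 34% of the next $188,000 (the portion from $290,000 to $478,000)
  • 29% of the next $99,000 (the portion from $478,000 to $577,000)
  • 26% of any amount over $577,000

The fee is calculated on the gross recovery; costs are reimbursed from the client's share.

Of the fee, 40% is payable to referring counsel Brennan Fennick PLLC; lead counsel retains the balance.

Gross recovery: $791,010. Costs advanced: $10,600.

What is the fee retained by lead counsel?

$162,259.56

Fee base is the gross recovery, $791,010; costs are reimbursed separately.
First $151,000 at 45% = $67,950.00
Next $139,000 at 39% = $54,210.00
Next $188,000 at 34% = $63,920.00
Next $99,000 at 29% = $28,710.00
Remaining $214,010 at 26% = $55,642.60
Fee: $67,950.00 + $54,210.00 + $63,920.00 + $28,710.00 + $55,642.60 = $270,432.60
Referral share: 40% of $270,432.60 = $108,173.04; lead counsel retains $270,432.60 − $108,173.04 = $162,259.56.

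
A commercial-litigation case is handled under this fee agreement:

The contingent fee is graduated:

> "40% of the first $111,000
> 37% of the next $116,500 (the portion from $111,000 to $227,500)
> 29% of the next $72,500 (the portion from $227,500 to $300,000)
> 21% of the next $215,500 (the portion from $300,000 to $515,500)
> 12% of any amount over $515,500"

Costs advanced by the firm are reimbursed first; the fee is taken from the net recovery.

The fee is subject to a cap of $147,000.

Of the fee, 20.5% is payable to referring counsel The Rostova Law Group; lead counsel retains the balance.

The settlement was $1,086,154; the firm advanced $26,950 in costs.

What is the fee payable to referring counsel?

$30,135.00

Fee base (net of costs): $1,086,154 − $26,950 = $1,059,204
First $111,000 at 40% = $44,400.00
Next $116,500 at 37% = $43,105.00
Next $72,500 at 29% = $21,025.00
Next $215,500 at 21% = $45,255.00
Remaining $543,704 at 12% = $65,244.48
Fee: $44,400.00 + $43,105.00 + $21,025.00 + $45,255.00 + $65,244.48 = $219,029.48
$219,029.48 exceeds the $147,000 cap, so the fee is capped at $147,000.00.
Referral share: 20.5% of $147,000.00 = $30,135.00; lead counsel retains $147,000.00 − $30,135.00 = $116,865.00.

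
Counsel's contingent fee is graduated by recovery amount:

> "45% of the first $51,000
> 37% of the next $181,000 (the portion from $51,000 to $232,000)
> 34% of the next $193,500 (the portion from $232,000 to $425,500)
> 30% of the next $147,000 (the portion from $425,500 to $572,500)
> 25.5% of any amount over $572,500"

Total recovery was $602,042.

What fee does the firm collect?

$207,343.21

First $51,000 at 45% = $22,950.00
Next $181,000 at 37% = $66,970.00
Next $193,500 at 34% = $65,790.00
Next $147,000 at 30% = $44,100.00
Remaining $29,542 at 25.5% = $7,533.21
Fee: $22,950.00 + $66,970.00 + $65,790.00 + $44,100.00 + $7,533.21 = $207,343.21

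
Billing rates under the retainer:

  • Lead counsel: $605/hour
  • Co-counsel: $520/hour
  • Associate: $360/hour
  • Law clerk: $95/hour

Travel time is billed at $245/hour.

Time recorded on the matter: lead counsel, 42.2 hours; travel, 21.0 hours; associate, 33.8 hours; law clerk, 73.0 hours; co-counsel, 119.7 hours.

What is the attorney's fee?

$112,023.00

Lead counsel: 42.2 × $605 = $25,531.00
Co-counsel: 119.7 × $520 = $62,244.00
Associate: 33.8 × $360 = $12,168.00
Law clerk: 73.0 × $95 = $6,935.00
Subtotal: $25,531.00 + $62,244.00 + $12,168.00 + $6,935.00 = $106,878.00
Travel: 21.0 × $245 = $5,145.00
Total: $106,878.00 + $5,145.00 = $112,023.00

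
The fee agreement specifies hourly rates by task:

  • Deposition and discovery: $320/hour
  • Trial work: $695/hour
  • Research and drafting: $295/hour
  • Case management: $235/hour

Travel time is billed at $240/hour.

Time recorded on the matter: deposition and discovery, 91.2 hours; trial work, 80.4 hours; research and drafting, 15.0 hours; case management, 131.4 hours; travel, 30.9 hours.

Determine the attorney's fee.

Deposition and discovery: 91.2 × $320 = $29,184.00
Trial work: 80.4 × $695 = $55,878.00
Research and drafting: 15.0 × $295 = $4,425.00
Case management: 131.4 × $235 = $30,879.00
Subtotal: $29,184.00 + $55,878.00 + $4,425.00 + $30,879.00 = $120,366.00
Travel: 30.9 × $240 = $7,416.00
Total: $120,366.00 + $7,416.00 = $127,782.00

$127,782.00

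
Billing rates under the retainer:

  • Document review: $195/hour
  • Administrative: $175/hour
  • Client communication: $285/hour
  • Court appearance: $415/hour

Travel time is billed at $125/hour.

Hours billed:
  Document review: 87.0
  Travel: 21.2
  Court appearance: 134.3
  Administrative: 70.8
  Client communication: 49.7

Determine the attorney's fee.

$101,904.00

Document review: 87.0 × $195 = $16,965.00
Administrative: 70.8 × $175 = $12,390.00
Client communication: 49.7 × $285 = $14,164.50
Court appearance: 134.3 × $415 = $55,734.50
Subtotal: $16,965.00 + $12,390.00 + $14,164.50 + $55,734.50 = $99,254.00
Travel: 21.2 × $125 = $2,650.00
Total: $99,254.00 + $2,650.00 = $101,904.00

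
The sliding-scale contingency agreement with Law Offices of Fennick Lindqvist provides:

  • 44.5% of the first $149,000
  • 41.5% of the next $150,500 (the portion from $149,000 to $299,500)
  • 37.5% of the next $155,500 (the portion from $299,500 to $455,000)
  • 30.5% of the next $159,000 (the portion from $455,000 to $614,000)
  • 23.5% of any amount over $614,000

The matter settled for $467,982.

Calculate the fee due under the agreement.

$191,034.51

First $149,000 at 44.5% = $66,305.00
Next $150,500 at 41.5% = $62,457.50
Next $155,500 at 37.5% = $58,312.50
Remaining $12,982 at 30.5% = $3,959.51
Fee: $66,305.00 + $62,457.50 + $58,312.50 + $3,959.51 = $191,034.51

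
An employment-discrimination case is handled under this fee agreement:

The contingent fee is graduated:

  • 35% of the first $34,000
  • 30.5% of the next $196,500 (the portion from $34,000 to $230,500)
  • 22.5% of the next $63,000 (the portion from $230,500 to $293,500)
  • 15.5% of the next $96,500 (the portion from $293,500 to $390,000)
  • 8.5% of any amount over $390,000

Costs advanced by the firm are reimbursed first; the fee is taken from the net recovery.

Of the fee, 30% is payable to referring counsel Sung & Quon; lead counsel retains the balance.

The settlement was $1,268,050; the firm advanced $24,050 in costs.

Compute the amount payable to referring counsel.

Fee base (net of costs): $1,268,050 − $24,050 = $1,244,000
First $34,000 at 35% = $11,900.00
Next $196,500 at 30.5% = $59,932.50
Next $63,000 at 22.5% = $14,175.00
Next $96,500 at 15.5% = $14,957.50
Remaining $854,000 at 8.5% = $72,590.00
Fee: $11,900.00 + $59,932.50 + $14,175.00 + $14,957.50 + $72,590.00 = $173,555.00
Referral share: 30% of $173,555.00 = $52,066.50; lead counsel retains $173,555.00 − $52,066.50 = $121,488.50.

$52,066.50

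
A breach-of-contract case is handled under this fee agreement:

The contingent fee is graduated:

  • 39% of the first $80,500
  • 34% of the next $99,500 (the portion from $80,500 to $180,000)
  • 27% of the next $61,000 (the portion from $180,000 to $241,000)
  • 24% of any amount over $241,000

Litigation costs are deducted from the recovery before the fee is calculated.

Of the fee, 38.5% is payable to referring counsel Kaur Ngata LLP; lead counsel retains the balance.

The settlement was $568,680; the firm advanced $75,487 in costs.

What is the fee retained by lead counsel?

$87,466.11

Fee base (net of costs): $568,680 − $75,487 = $493,193
First $80,500 at 39% = $31,395.00
Next $99,500 at 34% = $33,830.00
Next $61,000 at 27% = $16,470.00
Remaining $252,193 at 24% = $60,526.32
Fee: $31,395.00 + $33,830.00 + $16,470.00 + $60,526.32 = $142,221.32
Referral share: 38.5% of $142,221.32 = $54,755.21; lead counsel retains $142,221.32 − $54,755.21 = $87,466.11.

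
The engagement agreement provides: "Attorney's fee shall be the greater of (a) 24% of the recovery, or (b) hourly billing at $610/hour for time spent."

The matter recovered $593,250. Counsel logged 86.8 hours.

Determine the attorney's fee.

$142,380.00

(a) 24% of $593,250 = $142,380.00
(b) 86.8 × $610 = $52,948.00
The greater is (a): $142,380.00.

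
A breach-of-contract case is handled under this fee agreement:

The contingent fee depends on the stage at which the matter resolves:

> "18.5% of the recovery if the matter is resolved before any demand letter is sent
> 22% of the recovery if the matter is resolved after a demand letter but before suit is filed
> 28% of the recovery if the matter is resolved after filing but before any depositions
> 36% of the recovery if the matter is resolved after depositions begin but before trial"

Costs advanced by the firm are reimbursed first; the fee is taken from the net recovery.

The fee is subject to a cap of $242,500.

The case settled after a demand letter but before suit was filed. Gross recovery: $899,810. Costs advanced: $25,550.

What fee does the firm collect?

Fee base (net of costs): $899,810 − $25,550 = $874,260
The matter settled after a demand letter but before suit was filed, so the 22% rate applies.
$874,260 × 22% = $192,337.20
$192,337.20 is under the $242,500 cap.

$192,337.20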